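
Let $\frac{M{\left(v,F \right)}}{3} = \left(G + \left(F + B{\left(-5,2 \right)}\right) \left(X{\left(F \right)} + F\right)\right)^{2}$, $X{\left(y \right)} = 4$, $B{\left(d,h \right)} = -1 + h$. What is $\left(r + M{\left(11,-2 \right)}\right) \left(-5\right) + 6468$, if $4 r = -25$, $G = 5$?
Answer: $\frac{25457}{4} \approx 6364.3$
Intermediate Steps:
$r = - \frac{25}{4}$ ($r = \frac{1}{4} \left(-25\right) = - \frac{25}{4} \approx -6.25$)
$M{\left(v,F \right)} = 3 \left(5 + \left(1 + F\right) \left(4 + F\right)\right)^{2}$ ($M{\left(v,F \right)} = 3 \left(5 + \left(F + \left(-1 + 2\right)\right) \left(4 + F\right)\right)^{2} = 3 \left(5 + \left(F + 1\right) \left(4 + F\right)\right)^{2} = 3 \left(5 + \left(1 + F\right) \left(4 + F\right)\right)^{2}$)
$\left(r + M{\left(11,-2 \right)}\right) \left(-5\right) + 6468 = \left(- \frac{25}{4} + 3 \left(9 + \left(-2\right)^{2} + 5 \left(-2\right)\right)^{2}\right) \left(-5\right) + 6468 = \left(- \frac{25}{4} + 3 \left(9 + 4 - 10\right)^{2}\right) \left(-5\right) + 6468 = \left(- \frac{25}{4} + 3 \cdot 3^{2}\right) \left(-5\right) + 6468 = \left(- \frac{25}{4} + 3 \cdot 9\right) \left(-5\right) + 6468 = \left(- \frac{25}{4} + 27\right) \left(-5\right) + 6468 = \frac{83}{4} \left(-5\right) + 6468 = - \frac{415}{4} + 6468 = \frac{25457}{4}$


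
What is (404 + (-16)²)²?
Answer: 435600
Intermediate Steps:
(404 + (-16)²)² = (404 + 256)² = 660² = 435600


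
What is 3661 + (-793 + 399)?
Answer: 3267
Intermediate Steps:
3661 + (-793 + 399) = 3661 - 394 = 3267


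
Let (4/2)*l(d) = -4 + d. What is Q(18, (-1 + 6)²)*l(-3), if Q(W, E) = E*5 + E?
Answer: -525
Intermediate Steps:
Q(W, E) = 6*E (Q(W, E) = 5*E + E = 6*E)
l(d) = -2 + d/2 (l(d) = (-4 + d)/2 = -2 + d/2)
Q(18, (-1 + 6)²)*l(-3) = (6*(-1 + 6)²)*(-2 + (½)*(-3)) = (6*5²)*(-2 - 3/2) = (6*25)*(-7/2) = 150*(-7/2) = -525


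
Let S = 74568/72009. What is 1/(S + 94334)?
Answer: 24003/2264323858 ≈ 1.0601e-5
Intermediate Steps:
S = 24856/24003 (S = 74568*(1/72009) = 24856/24003 ≈ 1.0355)
1/(S + 94334) = 1/(24856/24003 + 94334) = 1/(2264323858/24003) = 24003/2264323858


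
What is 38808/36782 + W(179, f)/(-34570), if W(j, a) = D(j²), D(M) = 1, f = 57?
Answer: 670777889/635776870 ≈ 1.0551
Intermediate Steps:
W(j, a) = 1
38808/36782 + W(179, f)/(-34570) = 38808/36782 + 1/(-34570) = 38808*(1/36782) + 1*(-1/34570) = 19404/18391 - 1/34570 = 670777889/635776870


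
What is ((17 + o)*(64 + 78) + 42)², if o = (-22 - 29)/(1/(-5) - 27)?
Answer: 118570321/16 ≈ 7.4106e+6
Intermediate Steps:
o = 15/8 (o = -51/(1*(-⅕) - 27) = -51/(-⅕ - 27) = -51/(-136/5) = -51*(-5/136) = 15/8 ≈ 1.8750)
((17 + o)*(64 + 78) + 42)² = ((17 + 15/8)*(64 + 78) + 42)² = ((151/8)*142 + 42)² = (10721/4 + 42)² = (10889/4)² = 118570321/16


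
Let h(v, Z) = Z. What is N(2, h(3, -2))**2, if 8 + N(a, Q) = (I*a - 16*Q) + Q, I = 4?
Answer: 900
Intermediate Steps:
N(a, Q) = -8 - 15*Q + 4*a (N(a, Q) = -8 + ((4*a - 16*Q) + Q) = -8 + ((-16*Q + 4*a) + Q) = -8 + (-15*Q + 4*a) = -8 - 15*Q + 4*a)
N(2, h(3, -2))**2 = (-8 - 15*(-2) + 4*2)**2 = (-8 + 30 + 8)**2 = 30**2 = 900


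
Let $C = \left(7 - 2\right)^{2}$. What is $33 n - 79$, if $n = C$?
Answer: $746$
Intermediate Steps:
$C = 25$ ($C = 5^{2} = 25$)
$n = 25$
$33 n - 79 = 33 \cdot 25 - 79 = 825 - 79 = 746$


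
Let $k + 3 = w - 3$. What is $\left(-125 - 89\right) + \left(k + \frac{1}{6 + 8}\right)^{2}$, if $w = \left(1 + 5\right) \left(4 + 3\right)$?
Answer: $\frac{213081}{196} \approx 1087.1$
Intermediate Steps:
$w = 42$ ($w = 6 \cdot 7 = 42$)
$k = 36$ ($k = -3 + \left(42 - 3\right) = -3 + 39 = 36$)
$\left(-125 - 89\right) + \left(k + \frac{1}{6 + 8}\right)^{2} = \left(-125 - 89\right) + \left(36 + \frac{1}{6 + 8}\right)^{2} = -214 + \left(36 + \frac{1}{14}\right)^{2} = -214 + \left(\frac{505}{14}\right)^{2} = -214 + \frac{255025}{196} = \frac{213081}{196}$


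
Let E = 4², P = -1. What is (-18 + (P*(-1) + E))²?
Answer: 1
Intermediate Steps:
E = 16
(-18 + (P*(-1) + E))² = (-18 + (-1*(-1) + 16))² = (-18 + (1 + 16))² = (-18 + 17)² = (-1)² = 1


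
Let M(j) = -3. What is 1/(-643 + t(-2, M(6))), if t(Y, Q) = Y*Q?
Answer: -1/637 ≈ -0.0015699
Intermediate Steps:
t(Y, Q) = Q*Y
1/(-643 + t(-2, M(6))) = 1/(-643 - 3*(-2)) = 1/(-643 + 6) = 1/(-637) = -1/637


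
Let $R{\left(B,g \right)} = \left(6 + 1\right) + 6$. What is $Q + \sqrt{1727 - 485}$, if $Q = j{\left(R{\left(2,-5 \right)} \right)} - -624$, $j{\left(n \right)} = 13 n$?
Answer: $793 + 3 \sqrt{138} \approx 828.24$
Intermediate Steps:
$R{\left(B,g \right)} = 13$ ($R{\left(B,g \right)} = 7 + 6 = 13$)
$Q = 793$ ($Q = 13 \cdot 13 - -624 = 169 + 624 = 793$)
$Q + \sqrt{1727 - 485} = 793 + \sqrt{1727 - 485} = 793 + \sqrt{1242} = 793 + 3 \sqrt{138}$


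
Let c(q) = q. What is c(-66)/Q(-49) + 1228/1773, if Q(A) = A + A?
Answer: 118681/86877 ≈ 1.3661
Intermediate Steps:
Q(A) = 2*A
c(-66)/Q(-49) + 1228/1773 = -66/(2*(-49)) + 1228/1773 = -66/(-98) + 1228*(1/1773) = -66*(-1/98) + 1228/1773 = 33/49 + 1228/1773 = 118681/86877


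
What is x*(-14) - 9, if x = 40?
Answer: -569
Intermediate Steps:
x*(-14) - 9 = 40*(-14) - 9 = -560 - 9 = -569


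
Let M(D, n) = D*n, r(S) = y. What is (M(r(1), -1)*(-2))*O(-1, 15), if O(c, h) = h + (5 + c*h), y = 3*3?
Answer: 90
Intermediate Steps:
y = 9
r(S) = 9
O(c, h) = 5 + h + c*h
(M(r(1), -1)*(-2))*O(-1, 15) = ((9*(-1))*(-2))*(5 + 15 - 1*15) = (-9*(-2))*(5 + 15 - 15) = 18*5 = 90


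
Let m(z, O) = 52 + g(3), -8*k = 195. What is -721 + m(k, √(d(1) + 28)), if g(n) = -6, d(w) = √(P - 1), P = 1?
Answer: -675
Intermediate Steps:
d(w) = 0 (d(w) = √(1 - 1) = √0 = 0)
k = -195/8 (k = -⅛*195 = -195/8 ≈ -24.375)
m(z, O) = 46 (m(z, O) = 52 - 6 = 46)
-721 + m(k, √(d(1) + 28)) = -721 + 46 = -675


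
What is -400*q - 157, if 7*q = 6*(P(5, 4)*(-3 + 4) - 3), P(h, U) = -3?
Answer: 13301/7 ≈ 1900.1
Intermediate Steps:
q = -36/7 (q = (6*(-3*(-3 + 4) - 3))/7 = (6*(-3*1 - 3))/7 = (6*(-3 - 3))/7 = (6*(-6))/7 = (⅐)*(-36) = -36/7 ≈ -5.1429)
-400*q - 157 = -400*(-36/7) - 157 = 14400/7 - 157 = 13301/7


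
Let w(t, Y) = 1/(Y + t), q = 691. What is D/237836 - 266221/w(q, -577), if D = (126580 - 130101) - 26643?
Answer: -1804532733587/59459 ≈ -3.0349e+7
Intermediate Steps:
D = -30164 (D = -3521 - 26643 = -30164)
D/237836 - 266221/w(q, -577) = -30164/237836 - 266221/(1/(-577 + 691)) = -30164*1/237836 - 266221/(1/114) = -7541/59459 - 266221/1/114 = -7541/59459 - 266221*114 = -7541/59459 - 30349194 = -1804532733587/59459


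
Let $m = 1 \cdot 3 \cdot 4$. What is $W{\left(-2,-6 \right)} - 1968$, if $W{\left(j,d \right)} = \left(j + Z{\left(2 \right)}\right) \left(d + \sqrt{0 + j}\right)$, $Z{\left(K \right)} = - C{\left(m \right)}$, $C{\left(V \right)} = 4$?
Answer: $-1932 - 6 i \sqrt{2} \approx -1932.0 - 8.4853 i$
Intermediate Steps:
$m = 12$ ($m = 3 \cdot 4 = 12$)
$Z{\left(K \right)} = -4$ ($Z{\left(K \right)} = \left(-1\right) 4 = -4$)
$W{\left(j,d \right)} = \left(-4 + j\right) \left(d + \sqrt{j}\right)$ ($W{\left(j,d \right)} = \left(j - 4\right) \left(d + \sqrt{0 + j}\right) = \left(-4 + j\right) \left(d + \sqrt{j}\right)$)
$W{\left(-2,-6 \right)} - 1968 = \left(\left(-2\right)^{\frac{3}{2}} - -24 - 4 \sqrt{-2} - -12\right) - 1968 = \left(- 2 i \sqrt{2} + 24 - 4 i \sqrt{2} + 12\right) - 1968 = \left(36 - 6 i \sqrt{2}\right) - 1968 = -1932 - 6 i \sqrt{2}$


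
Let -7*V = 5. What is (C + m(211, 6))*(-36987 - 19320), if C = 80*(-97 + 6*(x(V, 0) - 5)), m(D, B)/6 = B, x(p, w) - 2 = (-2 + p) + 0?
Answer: 4125501276/7 ≈ 5.8936e+8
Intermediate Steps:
V = -5/7 (V = -⅐*5 = -5/7 ≈ -0.71429)
x(p, w) = p (x(p, w) = 2 + ((-2 + p) + 0) = 2 + (-2 + p) = p)
m(D, B) = 6*B
C = -73520/7 (C = 80*(-97 + 6*(-5/7 - 5)) = 80*(-97 + 6*(-40/7)) = 80*(-97 - 240/7) = 80*(-919/7) = -73520/7 ≈ -10503.)
(C + m(211, 6))*(-36987 - 19320) = (-73520/7 + 6*6)*(-36987 - 19320) = (-73520/7 + 36)*(-56307) = -73268/7*(-56307) = 4125501276/7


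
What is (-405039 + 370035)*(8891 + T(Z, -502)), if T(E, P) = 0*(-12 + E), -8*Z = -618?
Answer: -311220564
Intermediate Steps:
Z = 309/4 (Z = -1/8*(-618) = 309/4 ≈ 77.250)
T(E, P) = 0
(-405039 + 370035)*(8891 + T(Z, -502)) = (-405039 + 370035)*(8891 + 0) = -35004*8891 = -311220564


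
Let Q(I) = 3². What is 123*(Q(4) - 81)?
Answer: -8856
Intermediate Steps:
Q(I) = 9
123*(Q(4) - 81) = 123*(9 - 81) = 123*(-72) = -8856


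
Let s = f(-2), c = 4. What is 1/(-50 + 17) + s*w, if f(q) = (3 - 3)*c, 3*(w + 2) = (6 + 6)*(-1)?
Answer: -1/33 ≈ -0.030303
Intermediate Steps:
w = -6 (w = -2 + ((6 + 6)*(-1))/3 = -2 + (12*(-1))/3 = -2 + (1/3)*(-12) = -2 - 4 = -6)
f(q) = 0 (f(q) = (3 - 3)*4 = 0*4 = 0)
s = 0
1/(-50 + 17) + s*w = 1/(-50 + 17) + 0*(-6) = 1/(-33) + 0 = -1/33 + 0 = -1/33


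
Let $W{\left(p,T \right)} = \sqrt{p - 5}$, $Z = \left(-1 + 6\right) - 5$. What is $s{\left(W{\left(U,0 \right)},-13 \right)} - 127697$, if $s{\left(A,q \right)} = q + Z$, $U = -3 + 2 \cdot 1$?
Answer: $-127710$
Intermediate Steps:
$U = -1$ ($U = -3 + 2 = -1$)
$Z = 0$ ($Z = 5 - 5 = 0$)
$W{\left(p,T \right)} = \sqrt{-5 + p}$
$s{\left(A,q \right)} = q$ ($s{\left(A,q \right)} = q + 0 = q$)
$s{\left(W{\left(U,0 \right)},-13 \right)} - 127697 = -13 - 127697 = -127710$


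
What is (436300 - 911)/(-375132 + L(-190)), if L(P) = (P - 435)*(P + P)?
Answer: -435389/137632 ≈ -3.1634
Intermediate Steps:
L(P) = 2*P*(-435 + P) (L(P) = (-435 + P)*(2*P) = 2*P*(-435 + P))
(436300 - 911)/(-375132 + L(-190)) = (436300 - 911)/(-375132 + 2*(-190)*(-435 - 190)) = 435389/(-375132 + 2*(-190)*(-625)) = 435389/(-375132 + 237500) = 435389/(-137632) = 435389*(-1/137632) = -435389/137632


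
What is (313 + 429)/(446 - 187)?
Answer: 106/37 ≈ 2.8649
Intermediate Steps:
(313 + 429)/(446 - 187) = 742/259 = 742*(1/259) = 106/37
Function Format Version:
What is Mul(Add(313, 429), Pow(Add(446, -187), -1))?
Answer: Rational(106, 37) ≈ 2.8649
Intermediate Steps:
Mul(Add(313, 429), Pow(Add(446, -187), -1)) = Mul(742, Pow(259, -1)) = Mul(742, Rational(1, 259)) = Rational(106, 37)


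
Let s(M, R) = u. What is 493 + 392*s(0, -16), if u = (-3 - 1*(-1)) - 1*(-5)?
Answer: 1669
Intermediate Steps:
u = 3 (u = (-3 + 1) + 5 = -2 + 5 = 3)
s(M, R) = 3
493 + 392*s(0, -16) = 493 + 392*3 = 493 + 1176 = 1669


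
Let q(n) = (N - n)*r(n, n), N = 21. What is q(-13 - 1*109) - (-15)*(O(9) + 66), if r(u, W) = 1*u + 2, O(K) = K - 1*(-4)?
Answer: -15975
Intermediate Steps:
O(K) = 4 + K (O(K) = K + 4 = 4 + K)
r(u, W) = 2 + u (r(u, W) = u + 2 = 2 + u)
q(n) = (2 + n)*(21 - n) (q(n) = (21 - n)*(2 + n) = (2 + n)*(21 - n))
q(-13 - 1*109) - (-15)*(O(9) + 66) = -(-21 + (-13 - 1*109))*(2 + (-13 - 1*109)) - (-15)*((4 + 9) + 66) = -(-21 + (-13 - 109))*(2 + (-13 - 109)) - (-15)*(13 + 66) = -(-21 - 122)*(2 - 122) - (-15)*79 = -1*(-143)*(-120) - 1*(-1185) = -17160 + 1185 = -15975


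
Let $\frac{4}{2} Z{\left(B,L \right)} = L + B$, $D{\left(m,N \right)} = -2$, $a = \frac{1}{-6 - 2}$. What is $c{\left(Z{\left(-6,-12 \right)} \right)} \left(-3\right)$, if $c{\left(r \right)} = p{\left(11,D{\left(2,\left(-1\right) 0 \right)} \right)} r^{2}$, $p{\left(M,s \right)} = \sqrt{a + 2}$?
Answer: $- \frac{243 \sqrt{30}}{4} \approx -332.74$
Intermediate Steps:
$a = - \frac{1}{8}$ ($a = \frac{1}{-8} = - \frac{1}{8} \approx -0.125$)
$Z{\left(B,L \right)} = \frac{B}{2} + \frac{L}{2}$ ($Z{\left(B,L \right)} = \frac{L + B}{2} = \frac{B + L}{2} = \frac{B}{2} + \frac{L}{2}$)
$p{\left(M,s \right)} = \frac{\sqrt{30}}{4}$ ($p{\left(M,s \right)} = \sqrt{- \frac{1}{8} + 2} = \sqrt{\frac{15}{8}} = \frac{\sqrt{30}}{4}$)
$c{\left(r \right)} = \frac{\sqrt{30} r^{2}}{4}$ ($c{\left(r \right)} = \frac{\sqrt{30}}{4} r^{2} = \frac{\sqrt{30} r^{2}}{4}$)
$c{\left(Z{\left(-6,-12 \right)} \right)} \left(-3\right) = \frac{\sqrt{30} \left(\frac{1}{2} \left(-6\right) + \frac{1}{2} \left(-12\right)\right)^{2}}{4} \left(-3\right) = \frac{\sqrt{30} \left(-3 - 6\right)^{2}}{4} \left(-3\right) = \frac{\sqrt{30} \left(-9\right)^{2}}{4} \left(-3\right) = \frac{1}{4} \sqrt{30} \cdot 81 \left(-3\right) = \frac{81 \sqrt{30}}{4} \left(-3\right) = - \frac{243 \sqrt{30}}{4}$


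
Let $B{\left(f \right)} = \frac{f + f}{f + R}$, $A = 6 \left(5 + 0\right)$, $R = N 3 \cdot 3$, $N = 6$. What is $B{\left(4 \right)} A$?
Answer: $\frac{120}{29} \approx 4.1379$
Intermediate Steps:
$R = 54$ ($R = 6 \cdot 3 \cdot 3 = 18 \cdot 3 = 54$)
$A = 30$ ($A = 6 \cdot 5 = 30$)
$B{\left(f \right)} = \frac{2 f}{54 + f}$ ($B{\left(f \right)} = \frac{f + f}{f + 54} = \frac{2 f}{54 + f}$)
$B{\left(4 \right)} A = 2 \cdot 4 \frac{1}{54 + 4} \cdot 30 = 2 \cdot 4 \cdot \frac{1}{58} \cdot 30 = \frac{4}{29} \cdot 30 = \frac{120}{29}$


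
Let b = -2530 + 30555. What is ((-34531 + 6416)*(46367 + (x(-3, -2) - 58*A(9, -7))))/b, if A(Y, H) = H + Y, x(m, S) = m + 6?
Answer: -260086242/5605 ≈ -46403.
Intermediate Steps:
x(m, S) = 6 + m
b = 28025
((-34531 + 6416)*(46367 + (x(-3, -2) - 58*A(9, -7))))/b = ((-34531 + 6416)*(46367 + ((6 - 3) - 58*(-7 + 9))))/28025 = -28115*(46367 + (3 - 58*2))*(1/28025) = -28115*(46367 + (3 - 116))*(1/28025) = -28115*(46367 - 113)*(1/28025) = -28115*46254*(1/28025) = -1300431210*1/28025 = -260086242/5605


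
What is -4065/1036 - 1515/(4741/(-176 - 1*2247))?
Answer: 3783723255/4911676 ≈ 770.35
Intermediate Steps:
-4065/1036 - 1515/(4741/(-176 - 1*2247)) = -4065*1/1036 - 1515/(4741/(-176 - 2247)) = -4065/1036 - 1515/(4741/(-2423)) = -4065/1036 - 1515/(4741*(-1/2423)) = -4065/1036 - 1515/(-4741/2423) = -4065/1036 - 1515*(-2423/4741) = -4065/1036 + 3670845/4741 = 3783723255/4911676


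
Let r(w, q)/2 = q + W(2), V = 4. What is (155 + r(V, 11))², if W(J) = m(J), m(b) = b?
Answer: 32761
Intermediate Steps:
W(J) = J
r(w, q) = 4 + 2*q (r(w, q) = 2*(q + 2) = 2*(2 + q) = 4 + 2*q)
(155 + r(V, 11))² = (155 + (4 + 2*11))² = (155 + (4 + 22))² = (155 + 26)² = 181² = 32761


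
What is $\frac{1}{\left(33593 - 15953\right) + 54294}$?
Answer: $\frac{1}{71934} \approx 1.3902 \cdot 10^{-5}$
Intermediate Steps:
$\frac{1}{\left(33593 - 15953\right) + 54294} = \frac{1}{17640 + 54294} = \frac{1}{71934}$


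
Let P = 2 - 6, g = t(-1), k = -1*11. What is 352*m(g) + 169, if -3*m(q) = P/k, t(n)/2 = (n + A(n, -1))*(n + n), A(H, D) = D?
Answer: 379/3 ≈ 126.33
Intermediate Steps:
t(n) = 4*n*(-1 + n) (t(n) = 2*((n - 1)*(n + n)) = 2*((-1 + n)*(2*n)) = 2*(2*n*(-1 + n)) = 4*n*(-1 + n))
k = -11
g = 8 (g = 4*(-1)*(-1 - 1) = 4*(-1)*(-2) = 8)
P = -4
m(q) = -4/33 (m(q) = -(-4)/(3*(-11)) = -(-4)*(-1)/(3*11) = -⅓*4/11 = -4/33)
352*m(g) + 169 = 352*(-4/33) + 169 = -128/3 + 169 = 379/3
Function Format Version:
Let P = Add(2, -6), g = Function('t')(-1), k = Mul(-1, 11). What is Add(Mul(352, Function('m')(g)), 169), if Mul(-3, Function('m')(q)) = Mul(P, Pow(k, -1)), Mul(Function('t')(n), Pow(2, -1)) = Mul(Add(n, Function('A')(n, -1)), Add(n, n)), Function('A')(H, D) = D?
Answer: Rational(379, 3) ≈ 126.33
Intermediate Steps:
Function('t')(n) = Mul(4, n, Add(-1, n)) (Function('t')(n) = Mul(2, Mul(Add(n, -1), Add(n, n))) = Mul(2, Mul(Add(-1, n), Mul(2, n))) = Mul(2, Mul(2, n, Add(-1, n))) = Mul(4, n, Add(-1, n)))
k = -11
g = 8 (g = Mul(4, -1, Add(-1, -1)) = Mul(4, -1, -2) = 8)
P = -4
Function('m')(q) = Rational(-4, 33) (Function('m')(q) = Mul(Rational(-1, 3), Mul(-4, Pow(-11, -1))) = Mul(Rational(-1, 3), Mul(-4, Rational(-1, 11))) = Mul(Rational(-1, 3), Rational(4, 11)) = Rational(-4, 33))
Add(Mul(352, Function('m')(g)), 169) = Add(Mul(352, Rational(-4, 33)), 169) = Add(Rational(-128, 3), 169) = Rational(379, 3)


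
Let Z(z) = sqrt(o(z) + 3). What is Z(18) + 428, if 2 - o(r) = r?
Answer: 428 + I*sqrt(13) ≈ 428.0 + 3.6056*I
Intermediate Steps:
o(r) = 2 - r
Z(z) = sqrt(5 - z) (Z(z) = sqrt((2 - z) + 3) = sqrt(5 - z))
Z(18) + 428 = sqrt(5 - 1*18) + 428 = sqrt(5 - 18) + 428 = sqrt(-13) + 428 = I*sqrt(13) + 428 = 428 + I*sqrt(13)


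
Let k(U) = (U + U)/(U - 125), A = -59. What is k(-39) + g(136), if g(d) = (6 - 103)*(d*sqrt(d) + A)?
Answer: 469325/82 - 26384*sqrt(34) ≈ -1.4812e+5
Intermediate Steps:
k(U) = 2*U/(-125 + U) (k(U) = (2*U)/(-125 + U) = 2*U/(-125 + U))
g(d) = 5723 - 97*d**(3/2) (g(d) = (6 - 103)*(d*sqrt(d) - 59) = -97*(d**(3/2) - 59) = -97*(-59 + d**(3/2)) = 5723 - 97*d**(3/2))
k(-39) + g(136) = 2*(-39)/(-125 - 39) + (5723 - 26384*sqrt(34)) = 2*(-39)/(-164) + (5723 - 26384*sqrt(34)) = 2*(-39)*(-1/164) + (5723 - 26384*sqrt(34)) = 39/82 + (5723 - 26384*sqrt(34)) = 469325/82 - 26384*sqrt(34)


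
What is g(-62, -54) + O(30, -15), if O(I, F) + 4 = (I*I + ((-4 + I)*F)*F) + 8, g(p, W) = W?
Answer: 6700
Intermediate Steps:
O(I, F) = 4 + I**2 + F**2*(-4 + I) (O(I, F) = -4 + ((I*I + ((-4 + I)*F)*F) + 8) = -4 + ((I**2 + (F*(-4 + I))*F) + 8) = -4 + ((I**2 + F**2*(-4 + I)) + 8) = -4 + (8 + I**2 + F**2*(-4 + I)) = 4 + I**2 + F**2*(-4 + I))
g(-62, -54) + O(30, -15) = -54 + (4 + 30**2 - 4*(-15)**2 + 30*(-15)**2) = -54 + (4 + 900 - 4*225 + 30*225) = -54 + (4 + 900 - 900 + 6750) = -54 + 6754 = 6700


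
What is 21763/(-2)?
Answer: -21763/2 ≈ -10882.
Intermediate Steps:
21763/(-2) = -½*21763 = -21763/2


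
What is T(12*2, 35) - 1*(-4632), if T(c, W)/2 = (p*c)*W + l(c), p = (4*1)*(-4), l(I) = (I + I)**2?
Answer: -17640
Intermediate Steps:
l(I) = 4*I**2 (l(I) = (2*I)**2 = 4*I**2)
p = -16 (p = 4*(-4) = -16)
T(c, W) = 8*c**2 - 32*W*c (T(c, W) = 2*((-16*c)*W + 4*c**2) = 2*(-16*W*c + 4*c**2) = 2*(4*c**2 - 16*W*c) = 8*c**2 - 32*W*c)
T(12*2, 35) - 1*(-4632) = 8*(12*2)*(12*2 - 4*35) - 1*(-4632) = 8*24*(24 - 140) + 4632 = 8*24*(-116) + 4632 = -22272 + 4632 = -17640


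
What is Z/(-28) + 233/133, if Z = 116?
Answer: -318/133 ≈ -2.3910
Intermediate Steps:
Z/(-28) + 233/133 = 116/(-28) + 233/133 = 116*(-1/28) + 233*(1/133) = -29/7 + 233/133 = -318/133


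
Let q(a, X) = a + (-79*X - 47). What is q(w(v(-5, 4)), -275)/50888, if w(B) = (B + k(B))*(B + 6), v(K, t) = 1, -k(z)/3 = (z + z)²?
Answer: 21601/50888 ≈ 0.42448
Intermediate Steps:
k(z) = -12*z² (k(z) = -3*(z + z)² = -3*4*z² = -12*z²)
w(B) = (6 + B)*(B - 12*B²) (w(B) = (B - 12*B²)*(B + 6) = (B - 12*B²)*(6 + B) = (6 + B)*(B - 12*B²))
q(a, X) = -47 + a - 79*X (q(a, X) = a + (-47 - 79*X) = -47 + a - 79*X)
q(w(v(-5, 4)), -275)/50888 = (-47 + 1*(6 - 71*1 - 12*1²) - 79*(-275))/50888 = (-47 + 1*(6 - 71 - 12*1) + 21725)*(1/50888) = (-47 + 1*(6 - 71 - 12) + 21725)*(1/50888) = (-47 + 1*(-77) + 21725)*(1/50888) = (-47 - 77 + 21725)*(1/50888) = 21601*(1/50888) = 21601/50888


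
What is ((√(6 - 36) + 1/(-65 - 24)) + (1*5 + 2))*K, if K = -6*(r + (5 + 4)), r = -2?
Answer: -26124/89 - 42*I*√30 ≈ -293.53 - 230.04*I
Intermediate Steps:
K = -42 (K = -6*(-2 + (5 + 4)) = -6*(-2 + 9) = -6*7 = -42)
((√(6 - 36) + 1/(-65 - 24)) + (1*5 + 2))*K = ((√(6 - 36) + 1/(-65 - 24)) + (1*5 + 2))*(-42) = ((√(-30) + 1/(-89)) + (5 + 2))*(-42) = ((I*√30 - 1/89) + 7)*(-42) = ((-1/89 + I*√30) + 7)*(-42) = (622/89 + I*√30)*(-42) = -26124/89 - 42*I*√30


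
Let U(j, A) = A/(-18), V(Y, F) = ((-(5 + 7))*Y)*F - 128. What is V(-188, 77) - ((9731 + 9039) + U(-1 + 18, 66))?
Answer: 464453/3 ≈ 1.5482e+5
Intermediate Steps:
V(Y, F) = -128 - 12*F*Y (V(Y, F) = ((-1*12)*Y)*F - 128 = (-12*Y)*F - 128 = -12*F*Y - 128 = -128 - 12*F*Y)
U(j, A) = -A/18 (U(j, A) = A*(-1/18) = -A/18)
V(-188, 77) - ((9731 + 9039) + U(-1 + 18, 66)) = (-128 - 12*77*(-188)) - ((9731 + 9039) - 1/18*66) = (-128 + 173712) - (18770 - 11/3) = 173584 - 1*56299/3 = 173584 - 56299/3 = 464453/3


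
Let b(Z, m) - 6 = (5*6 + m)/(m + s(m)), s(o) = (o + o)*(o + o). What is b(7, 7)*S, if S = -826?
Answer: -148090/29 ≈ -5106.6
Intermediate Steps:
s(o) = 4*o**2 (s(o) = (2*o)*(2*o) = 4*o**2)
b(Z, m) = 6 + (30 + m)/(m + 4*m**2) (b(Z, m) = 6 + (5*6 + m)/(m + 4*m**2) = 6 + (30 + m)/(m + 4*m**2))
b(7, 7)*S = ((30 + 7*7 + 24*7**2)/(7*(1 + 4*7)))*(-826) = ((30 + 49 + 24*49)/(7*(1 + 28)))*(-826) = ((1/7)*(30 + 49 + 1176)/29)*(-826) = ((1/7)*(1/29)*1255)*(-826) = (1255/203)*(-826) = -148090/29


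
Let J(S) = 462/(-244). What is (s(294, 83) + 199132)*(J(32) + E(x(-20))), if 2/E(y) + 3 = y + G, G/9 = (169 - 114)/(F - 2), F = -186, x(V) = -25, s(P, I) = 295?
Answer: -274451636827/702598 ≈ -3.9062e+5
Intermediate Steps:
G = -495/188 (G = 9*((169 - 114)/(-186 - 2)) = 9*(55/(-188)) = 9*(55*(-1/188)) = 9*(-55/188) = -495/188 ≈ -2.6330)
J(S) = -231/122 (J(S) = 462*(-1/244) = -231/122)
E(y) = 2/(-1059/188 + y) (E(y) = 2/(-3 + (y - 495/188)) = 2/(-3 + (-495/188 + y)) = 2/(-1059/188 + y))
(s(294, 83) + 199132)*(J(32) + E(x(-20))) = (295 + 199132)*(-231/122 + 376/(-1059 + 188*(-25))) = 199427*(-231/122 + 376/(-1059 - 4700)) = 199427*(-231/122 + 376/(-5759)) = 199427*(-231/122 + 376*(-1/5759)) = 199427*(-231/122 - 376/5759) = 199427*(-1376201/702598) = -274451636827/702598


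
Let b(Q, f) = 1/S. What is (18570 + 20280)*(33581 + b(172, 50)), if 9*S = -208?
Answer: 135680497575/104 ≈ 1.3046e+9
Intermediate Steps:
S = -208/9 (S = (1/9)*(-208) = -208/9 ≈ -23.111)
b(Q, f) = -9/208 (b(Q, f) = 1/(-208/9) = -9/208)
(18570 + 20280)*(33581 + b(172, 50)) = (18570 + 20280)*(33581 - 9/208) = 38850*(6984839/208) = 135680497575/104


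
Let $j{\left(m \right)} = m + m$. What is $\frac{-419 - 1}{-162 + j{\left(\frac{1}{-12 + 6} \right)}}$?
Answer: $\frac{1260}{487} \approx 2.5873$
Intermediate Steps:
$j{\left(m \right)} = 2 m$
$\frac{-419 - 1}{-162 + j{\left(\frac{1}{-12 + 6} \right)}} = \frac{-419 - 1}{-162 + \frac{2}{-12 + 6}} = - \frac{420}{-162 + \frac{2}{-6}} = - \frac{420}{-162 + 2 \left(- \frac{1}{6}\right)} = - \frac{420}{-162 - \frac{1}{3}} = - \frac{420}{- \frac{487}{3}} = \left(-420\right) \left(- \frac{3}{487}\right) = \frac{1260}{487}$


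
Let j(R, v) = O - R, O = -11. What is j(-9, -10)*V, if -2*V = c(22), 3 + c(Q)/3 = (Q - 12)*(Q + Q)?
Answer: 1311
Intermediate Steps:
c(Q) = -9 + 6*Q*(-12 + Q) (c(Q) = -9 + 3*((Q - 12)*(Q + Q)) = -9 + 3*((-12 + Q)*(2*Q)) = -9 + 3*(2*Q*(-12 + Q)) = -9 + 6*Q*(-12 + Q))
j(R, v) = -11 - R
V = -1311/2 (V = -(-9 - 72*22 + 6*22²)/2 = -(-9 - 1584 + 6*484)/2 = -(-9 - 1584 + 2904)/2 = -½*1311 = -1311/2 ≈ -655.50)
j(-9, -10)*V = (-11 - 1*(-9))*(-1311/2) = (-11 + 9)*(-1311/2) = -2*(-1311/2) = 1311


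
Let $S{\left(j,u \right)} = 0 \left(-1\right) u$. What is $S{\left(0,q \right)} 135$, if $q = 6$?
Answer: $0$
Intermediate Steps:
$S{\left(j,u \right)} = 0$ ($S{\left(j,u \right)} = 0 u = 0$)
$S{\left(0,q \right)} 135 = 0 \cdot 135 = 0$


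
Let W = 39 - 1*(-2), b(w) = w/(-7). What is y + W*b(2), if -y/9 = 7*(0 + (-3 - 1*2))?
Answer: 2123/7 ≈ 303.29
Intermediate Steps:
b(w) = -w/7 (b(w) = w*(-1/7) = -w/7)
y = 315 (y = -63*(0 + (-3 - 1*2)) = -63*(0 + (-3 - 2)) = -63*(0 - 5) = -63*(-5) = -9*(-35) = 315)
W = 41 (W = 39 + 2 = 41)
y + W*b(2) = 315 + 41*(-1/7*2) = 315 + 41*(-2/7) = 315 - 82/7 = 2123/7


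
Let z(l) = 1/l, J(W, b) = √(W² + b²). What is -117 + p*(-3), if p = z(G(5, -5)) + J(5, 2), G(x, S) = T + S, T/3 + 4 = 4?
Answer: -582/5 - 3*√29 ≈ -132.56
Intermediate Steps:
T = 0 (T = -12 + 3*4 = -12 + 12 = 0)
G(x, S) = S (G(x, S) = 0 + S = S)
p = -⅕ + √29 (p = 1/(-5) + √(5² + 2²) = -⅕ + √(25 + 4) = -⅕ + √29 ≈ 5.1852)
-117 + p*(-3) = -117 + (-⅕ + √29)*(-3) = -117 + (⅗ - 3*√29) = -582/5 - 3*√29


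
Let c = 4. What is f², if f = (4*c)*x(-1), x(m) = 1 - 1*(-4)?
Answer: 6400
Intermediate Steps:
x(m) = 5 (x(m) = 1 + 4 = 5)
f = 80 (f = (4*4)*5 = 16*5 = 80)
f² = 80² = 6400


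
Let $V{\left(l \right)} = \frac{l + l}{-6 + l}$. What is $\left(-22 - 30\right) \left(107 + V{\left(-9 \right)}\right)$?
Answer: $- \frac{28132}{5} \approx -5626.4$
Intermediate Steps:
$V{\left(l \right)} = \frac{2 l}{-6 + l}$
$\left(-22 - 30\right) \left(107 + V{\left(-9 \right)}\right) = \left(-22 - 30\right) \left(107 + 2 \left(-9\right) \frac{1}{-6 - 9}\right) = - 52 \left(107 + 2 \left(-9\right) \frac{1}{-15}\right) = - 52 \left(107 + 2 \left(-9\right) \left(- \frac{1}{15}\right)\right) = - 52 \left(107 + \frac{6}{5}\right) = \left(-52\right) \frac{541}{5} = - \frac{28132}{5}$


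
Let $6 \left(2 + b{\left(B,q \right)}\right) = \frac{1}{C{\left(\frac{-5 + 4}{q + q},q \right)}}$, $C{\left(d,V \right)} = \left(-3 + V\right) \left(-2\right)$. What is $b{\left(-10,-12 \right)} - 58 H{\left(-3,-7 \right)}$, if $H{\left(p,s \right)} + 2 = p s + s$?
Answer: $- \frac{125639}{180} \approx -697.99$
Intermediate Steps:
$H{\left(p,s \right)} = -2 + s + p s$ ($H{\left(p,s \right)} = -2 + \left(p s + s\right) = -2 + \left(s + p s\right) = -2 + s + p s$)
$C{\left(d,V \right)} = 6 - 2 V$
$b{\left(B,q \right)} = -2 + \frac{1}{6 \left(6 - 2 q\right)}$
$b{\left(-10,-12 \right)} - 58 H{\left(-3,-7 \right)} = \frac{71 - -288}{12 \left(-3 - 12\right)} - 58 \left(-2 - 7 - -21\right) = \frac{71 + 288}{12 \left(-15\right)} - 58 \left(-2 - 7 + 21\right) = \frac{1}{12} \left(- \frac{1}{15}\right) 359 - 696 = - \frac{359}{180} - 696 = - \frac{125639}{180}$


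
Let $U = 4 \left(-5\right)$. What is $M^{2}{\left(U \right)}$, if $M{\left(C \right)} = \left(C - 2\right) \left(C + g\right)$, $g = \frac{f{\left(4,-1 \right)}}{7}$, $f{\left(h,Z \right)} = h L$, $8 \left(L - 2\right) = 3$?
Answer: $\frac{8242641}{49} \approx 1.6822 \cdot 10^{5}$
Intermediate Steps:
$L = \frac{19}{8}$ ($L = 2 + \frac{1}{8} \cdot 3 = 2 + \frac{3}{8} = \frac{19}{8} \approx 2.375$)
$f{\left(h,Z \right)} = \frac{19 h}{8}$ ($f{\left(h,Z \right)} = h \frac{19}{8} = \frac{19 h}{8}$)
$g = \frac{19}{14}$ ($g = \frac{\frac{19}{8} \cdot 4}{7} = \frac{19}{2} \cdot \frac{1}{7} = \frac{19}{14} \approx 1.3571$)
$U = -20$
$M{\left(C \right)} = \left(-2 + C\right) \left(\frac{19}{14} + C\right)$ ($M{\left(C \right)} = \left(C - 2\right) \left(C + \frac{19}{14}\right) = \left(-2 + C\right) \left(\frac{19}{14} + C\right)$)
$M^{2}{\left(U \right)} = \left(- \frac{19}{7} + \left(-20\right)^{2} - - \frac{90}{7}\right)^{2} = \left(- \frac{19}{7} + 400 + \frac{90}{7}\right)^{2} = \left(\frac{2871}{7}\right)^{2} = \frac{8242641}{49}$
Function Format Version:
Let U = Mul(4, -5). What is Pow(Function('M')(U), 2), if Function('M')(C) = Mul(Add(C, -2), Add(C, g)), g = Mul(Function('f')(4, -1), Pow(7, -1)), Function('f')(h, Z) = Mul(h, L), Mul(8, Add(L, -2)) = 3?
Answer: Rational(8242641, 49) ≈ 1.6822e+5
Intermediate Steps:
L = Rational(19, 8) (L = Add(2, Mul(Rational(1, 8), 3)) = Add(2, Rational(3, 8)) = Rational(19, 8) ≈ 2.3750)
Function('f')(h, Z) = Mul(Rational(19, 8), h) (Function('f')(h, Z) = Mul(h, Rational(19, 8)) = Mul(Rational(19, 8), h))
g = Rational(19, 14) (g = Mul(Mul(Rational(19, 8), 4), Pow(7, -1)) = Mul(Rational(19, 2), Rational(1, 7)) = Rational(19, 14) ≈ 1.3571)
U = -20
Function('M')(C) = Mul(Add(-2, C), Add(Rational(19, 14), C)) (Function('M')(C) = Mul(Add(C, -2), Add(C, Rational(19, 14))) = Mul(Add(-2, C), Add(Rational(19, 14), C)))
Pow(Function('M')(U), 2) = Pow(Add(Rational(-19, 7), Pow(-20, 2), Mul(Rational(-9, 14), -20)), 2) = Pow(Add(Rational(-19, 7), 400, Rational(90, 7)), 2) = Pow(Rational(2871, 7), 2) = Rational(8242641, 49)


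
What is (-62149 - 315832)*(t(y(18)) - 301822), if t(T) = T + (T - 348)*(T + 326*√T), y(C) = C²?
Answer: 170131515986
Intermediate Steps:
t(T) = T + (-348 + T)*(T + 326*√T)
(-62149 - 315832)*(t(y(18)) - 301822) = (-62149 - 315832)*(((18²)² - 113448*√(18²) - 347*18² + 326*(18²)^(3/2)) - 301822) = -377981*((324² - 113448*√324 - 347*324 + 326*324^(3/2)) - 301822) = -377981*((104976 - 113448*18 - 112428 + 326*5832) - 301822) = -377981*((104976 - 2042064 - 112428 + 1901232) - 301822) = -377981*(-148284 - 301822) = -377981*(-450106) = 170131515986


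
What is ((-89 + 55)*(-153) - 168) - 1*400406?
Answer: -395372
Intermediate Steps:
((-89 + 55)*(-153) - 168) - 1*400406 = (-34*(-153) - 168) - 400406 = (5202 - 168) - 400406 = 5034 - 400406 = -395372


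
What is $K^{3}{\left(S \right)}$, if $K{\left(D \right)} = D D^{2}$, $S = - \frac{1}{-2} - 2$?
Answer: $- \frac{19683}{512} \approx -38.443$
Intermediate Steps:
$S = - \frac{3}{2}$ ($S = \left(-1\right) \left(- \frac{1}{2}\right) - 2 = \frac{1}{2} - 2 = - \frac{3}{2} \approx -1.5$)
$K{\left(D \right)} = D^{3}$
$K^{3}{\left(S \right)} = \left(\left(- \frac{3}{2}\right)^{3}\right)^{3} = \left(- \frac{27}{8}\right)^{3} = - \frac{19683}{512}$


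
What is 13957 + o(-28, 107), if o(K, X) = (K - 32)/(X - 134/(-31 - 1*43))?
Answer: 9364777/671 ≈ 13956.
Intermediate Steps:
o(K, X) = (-32 + K)/(67/37 + X) (o(K, X) = (-32 + K)/(X - 134/(-31 - 43)) = (-32 + K)/(X - 134/(-74)) = (-32 + K)/(X - 134*(-1/74)) = (-32 + K)/(X + 67/37) = (-32 + K)/(67/37 + X))
13957 + o(-28, 107) = 13957 + 37*(-32 - 28)/(67 + 37*107) = 13957 + 37*(-60)/(67 + 3959) = 13957 + 37*(-60)/4026 = 13957 + 37*(1/4026)*(-60) = 13957 - 370/671 = 9364777/671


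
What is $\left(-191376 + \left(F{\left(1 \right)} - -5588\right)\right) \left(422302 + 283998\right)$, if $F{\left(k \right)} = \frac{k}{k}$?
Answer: $-131221358100$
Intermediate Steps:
$F{\left(k \right)} = 1$
$\left(-191376 + \left(F{\left(1 \right)} - -5588\right)\right) \left(422302 + 283998\right) = \left(-191376 + \left(1 - -5588\right)\right) \left(422302 + 283998\right) = \left(-191376 + \left(1 + 5588\right)\right) 706300 = \left(-191376 + 5589\right) 706300 = \left(-185787\right) 706300 = -131221358100$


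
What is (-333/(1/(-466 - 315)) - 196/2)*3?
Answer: 779925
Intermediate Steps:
(-333/(1/(-466 - 315)) - 196/2)*3 = (-333/(1/(-781)) - 196*1/2)*3 = (-333/(-1/781) - 98)*3 = (-333*(-781) - 98)*3 = (260073 - 98)*3 = 259975*3 = 779925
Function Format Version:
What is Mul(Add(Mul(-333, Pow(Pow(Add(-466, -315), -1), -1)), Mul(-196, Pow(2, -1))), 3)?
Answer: 779925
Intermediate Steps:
Mul(Add(Mul(-333, Pow(Pow(Add(-466, -315), -1), -1)), Mul(-196, Pow(2, -1))), 3) = Mul(Add(Mul(-333, Pow(Pow(-781, -1), -1)), Mul(-196, Rational(1, 2))), 3) = Mul(Add(Mul(-333, Pow(Rational(-1, 781), -1)), -98), 3) = Mul(Add(Mul(-333, -781), -98), 3) = Mul(Add(260073, -98), 3) = Mul(259975, 3) = 779925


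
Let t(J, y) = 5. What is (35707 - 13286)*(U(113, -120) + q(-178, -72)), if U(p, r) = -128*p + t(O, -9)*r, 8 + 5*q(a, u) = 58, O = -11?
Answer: -337525734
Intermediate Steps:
q(a, u) = 10 (q(a, u) = -8/5 + (⅕)*58 = -8/5 + 58/5 = 10)
U(p, r) = -128*p + 5*r
(35707 - 13286)*(U(113, -120) + q(-178, -72)) = (35707 - 13286)*((-128*113 + 5*(-120)) + 10) = 22421*((-14464 - 600) + 10) = 22421*(-15064 + 10) = 22421*(-15054) = -337525734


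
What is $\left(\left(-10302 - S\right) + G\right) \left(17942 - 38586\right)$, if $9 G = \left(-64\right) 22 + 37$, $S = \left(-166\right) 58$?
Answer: $\frac{51176476}{3} \approx 1.7059 \cdot 10^{7}$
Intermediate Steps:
$S = -9628$
$G = - \frac{457}{3}$ ($G = \frac{\left(-64\right) 22 + 37}{9} = \frac{-1408 + 37}{9} = \frac{1}{9} \left(-1371\right) = - \frac{457}{3} \approx -152.33$)
$\left(\left(-10302 - S\right) + G\right) \left(17942 - 38586\right) = \left(\left(-10302 - -9628\right) - \frac{457}{3}\right) \left(17942 - 38586\right) = \left(\left(-10302 + 9628\right) - \frac{457}{3}\right) \left(-20644\right) = \left(-674 - \frac{457}{3}\right) \left(-20644\right) = \left(- \frac{2479}{3}\right) \left(-20644\right) = \frac{51176476}{3}$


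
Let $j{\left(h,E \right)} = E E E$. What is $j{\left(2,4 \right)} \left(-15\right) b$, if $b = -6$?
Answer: $5760$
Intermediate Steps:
$j{\left(h,E \right)} = E^{3}$ ($j{\left(h,E \right)} = E^{2} E = E^{3}$)
$j{\left(2,4 \right)} \left(-15\right) b = 4^{3} \left(-15\right) \left(-6\right) = 64 \left(-15\right) \left(-6\right) = \left(-960\right) \left(-6\right) = 5760$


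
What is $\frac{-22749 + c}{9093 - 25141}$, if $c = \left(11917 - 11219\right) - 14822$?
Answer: $\frac{2169}{944} \approx 2.2977$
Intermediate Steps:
$c = -14124$ ($c = 698 - 14822 = -14124$)
$\frac{-22749 + c}{9093 - 25141} = \frac{-22749 - 14124}{9093 - 25141} = - \frac{36873}{9093 - 25141} = - \frac{36873}{-16048} = \left(-36873\right) \left(- \frac{1}{16048}\right) = \frac{2169}{944}$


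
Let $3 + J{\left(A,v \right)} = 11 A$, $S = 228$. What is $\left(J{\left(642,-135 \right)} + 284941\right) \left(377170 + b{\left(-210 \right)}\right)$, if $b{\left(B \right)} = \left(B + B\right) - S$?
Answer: $109944424000$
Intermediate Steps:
$J{\left(A,v \right)} = -3 + 11 A$
$b{\left(B \right)} = -228 + 2 B$ ($b{\left(B \right)} = \left(B + B\right) - 228 = 2 B - 228 = -228 + 2 B$)
$\left(J{\left(642,-135 \right)} + 284941\right) \left(377170 + b{\left(-210 \right)}\right) = \left(\left(-3 + 11 \cdot 642\right) + 284941\right) \left(377170 + \left(-228 + 2 \left(-210\right)\right)\right) = \left(\left(-3 + 7062\right) + 284941\right) \left(377170 - 648\right) = \left(7059 + 284941\right) \left(377170 - 648\right) = 292000 \cdot 376522 = 109944424000$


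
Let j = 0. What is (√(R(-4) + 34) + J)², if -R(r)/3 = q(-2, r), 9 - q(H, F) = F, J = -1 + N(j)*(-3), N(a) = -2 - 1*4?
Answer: (17 + I*√5)² ≈ 284.0 + 76.026*I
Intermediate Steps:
N(a) = -6 (N(a) = -2 - 4 = -6)
J = 17 (J = -1 - 6*(-3) = -1 + 18 = 17)
q(H, F) = 9 - F
R(r) = -27 + 3*r (R(r) = -3*(9 - r) = -27 + 3*r)
(√(R(-4) + 34) + J)² = (√((-27 + 3*(-4)) + 34) + 17)² = (√((-27 - 12) + 34) + 17)² = (√(-39 + 34) + 17)² = (√(-5) + 17)² = (I*√5 + 17)² = (17 + I*√5)²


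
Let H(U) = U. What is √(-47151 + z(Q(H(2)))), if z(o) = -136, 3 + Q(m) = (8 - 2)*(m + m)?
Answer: I*√47287 ≈ 217.46*I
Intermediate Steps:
Q(m) = -3 + 12*m (Q(m) = -3 + (8 - 2)*(m + m) = -3 + 6*(2*m) = -3 + 12*m)
√(-47151 + z(Q(H(2)))) = √(-47151 - 136) = √(-47287) = I*√47287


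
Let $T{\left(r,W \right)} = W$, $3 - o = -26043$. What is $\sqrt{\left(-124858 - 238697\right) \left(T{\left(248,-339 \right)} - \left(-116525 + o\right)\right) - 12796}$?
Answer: $4 i \sqrt{2048178781} \approx 1.8103 \cdot 10^{5} i$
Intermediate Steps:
$o = 26046$ ($o = 3 - -26043 = 3 + 26043 = 26046$)
$\sqrt{\left(-124858 - 238697\right) \left(T{\left(248,-339 \right)} - \left(-116525 + o\right)\right) - 12796} = \sqrt{\left(-124858 - 238697\right) \left(-339 + \left(116525 - 26046\right)\right) - 12796} = \sqrt{- 363555 \left(-339 + \left(116525 - 26046\right)\right) - 12796} = \sqrt{- 363555 \left(-339 + 90479\right) - 12796} = \sqrt{\left(-363555\right) 90140 - 12796} = \sqrt{-32770847700 - 12796} = \sqrt{-32770860496} = 4 i \sqrt{2048178781}$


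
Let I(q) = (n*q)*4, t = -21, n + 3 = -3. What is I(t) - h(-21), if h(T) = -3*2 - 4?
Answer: 514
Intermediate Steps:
n = -6 (n = -3 - 3 = -6)
h(T) = -10 (h(T) = -6 - 4 = -10)
I(q) = -24*q (I(q) = -6*q*4 = -24*q)
I(t) - h(-21) = -24*(-21) - 1*(-10) = 504 + 10 = 514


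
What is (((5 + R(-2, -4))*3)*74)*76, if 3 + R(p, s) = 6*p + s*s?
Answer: 101232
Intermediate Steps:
R(p, s) = -3 + s**2 + 6*p (R(p, s) = -3 + (6*p + s*s) = -3 + (6*p + s**2) = -3 + (s**2 + 6*p) = -3 + s**2 + 6*p)
(((5 + R(-2, -4))*3)*74)*76 = (((5 + (-3 + (-4)**2 + 6*(-2)))*3)*74)*76 = (((5 + (-3 + 16 - 12))*3)*74)*76 = (((5 + 1)*3)*74)*76 = ((6*3)*74)*76 = (18*74)*76 = 1332*76 = 101232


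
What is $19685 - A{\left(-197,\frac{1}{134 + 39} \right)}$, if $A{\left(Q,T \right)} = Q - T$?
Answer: $\frac{3439587}{173} \approx 19882.0$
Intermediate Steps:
$19685 - A{\left(-197,\frac{1}{134 + 39} \right)} = 19685 - \left(-197 - \frac{1}{134 + 39}\right) = 19685 - \left(-197 - \frac{1}{173}\right) = 19685 - - \frac{34082}{173} = 19685 + \frac{34082}{173} = \frac{3439587}{173}$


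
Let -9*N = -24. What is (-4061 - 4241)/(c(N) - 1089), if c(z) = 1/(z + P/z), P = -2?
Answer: 190946/25035 ≈ 7.6272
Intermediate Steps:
N = 8/3 (N = -⅑*(-24) = 8/3 ≈ 2.6667)
c(z) = 1/(z - 2/z)
(-4061 - 4241)/(c(N) - 1089) = (-4061 - 4241)/(8/(3*(-2 + (8/3)²)) - 1089) = -8302/(8/(3*(-2 + 64/9)) - 1089) = -8302/(8/(3*(46/9)) - 1089) = -8302/((8/3)*(9/46) - 1089) = -8302/(12/23 - 1089) = -8302/(-25035/23) = -8302*(-23/25035) = 190946/25035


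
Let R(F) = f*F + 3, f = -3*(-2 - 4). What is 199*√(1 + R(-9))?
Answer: 199*I*√158 ≈ 2501.4*I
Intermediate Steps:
f = 18 (f = -3*(-6) = 18)
R(F) = 3 + 18*F (R(F) = 18*F + 3 = 3 + 18*F)
199*√(1 + R(-9)) = 199*√(1 + (3 + 18*(-9))) = 199*√(1 + (3 - 162)) = 199*√(1 - 159) = 199*√(-158) = 199*(I*√158) = 199*I*√158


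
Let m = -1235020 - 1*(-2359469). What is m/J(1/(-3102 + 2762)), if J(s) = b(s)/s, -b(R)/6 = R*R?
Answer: 191156330/3 ≈ 6.3719e+7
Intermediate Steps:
m = 1124449 (m = -1235020 + 2359469 = 1124449)
b(R) = -6*R**2 (b(R) = -6*R*R = -6*R**2)
J(s) = -6*s (J(s) = (-6*s**2)/s = -6*s)
m/J(1/(-3102 + 2762)) = 1124449/((-6/(-3102 + 2762))) = 1124449/((-6/(-340))) = 1124449/((-6*(-1/340))) = 1124449/(3/170) = 1124449*(170/3) = 191156330/3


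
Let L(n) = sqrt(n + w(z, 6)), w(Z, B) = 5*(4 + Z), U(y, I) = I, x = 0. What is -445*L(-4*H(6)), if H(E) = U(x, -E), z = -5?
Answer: -445*sqrt(19) ≈ -1939.7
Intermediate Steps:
H(E) = -E
w(Z, B) = 20 + 5*Z
L(n) = sqrt(-5 + n) (L(n) = sqrt(n + (20 + 5*(-5))) = sqrt(n + (20 - 25)) = sqrt(n - 5) = sqrt(-5 + n))
-445*L(-4*H(6)) = -445*sqrt(-5 - (-4)*6) = -445*sqrt(-5 - 4*(-6)) = -445*sqrt(-5 + 24) = -445*sqrt(19)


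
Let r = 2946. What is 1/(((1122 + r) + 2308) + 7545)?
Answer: 1/13921 ≈ 7.1834e-5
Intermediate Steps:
1/(((1122 + r) + 2308) + 7545) = 1/(((1122 + 2946) + 2308) + 7545) = 1/((4068 + 2308) + 7545) = 1/(6376 + 7545) = 1/13921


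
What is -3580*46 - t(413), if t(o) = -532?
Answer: -164148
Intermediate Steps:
-3580*46 - t(413) = -3580*46 - 1*(-532) = -164680 + 532 = -164148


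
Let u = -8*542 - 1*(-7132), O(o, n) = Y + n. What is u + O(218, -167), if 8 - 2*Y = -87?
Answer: 5353/2 ≈ 2676.5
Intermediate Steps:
Y = 95/2 (Y = 4 - 1/2*(-87) = 4 + 87/2 = 95/2 ≈ 47.500)
O(o, n) = 95/2 + n
u = 2796 (u = -4336 + 7132 = 2796)
u + O(218, -167) = 2796 + (95/2 - 167) = 2796 - 239/2 = 5353/2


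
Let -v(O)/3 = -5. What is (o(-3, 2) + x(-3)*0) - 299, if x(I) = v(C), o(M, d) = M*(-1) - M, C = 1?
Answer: -293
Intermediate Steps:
v(O) = 15 (v(O) = -3*(-5) = 15)
o(M, d) = -2*M (o(M, d) = -M - M = -2*M)
x(I) = 15
(o(-3, 2) + x(-3)*0) - 299 = (-2*(-3) + 15*0) - 299 = (6 + 0) - 299 = 6 - 299 = -293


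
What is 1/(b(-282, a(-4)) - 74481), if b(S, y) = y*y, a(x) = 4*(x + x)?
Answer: -1/73457 ≈ -1.3613e-5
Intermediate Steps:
a(x) = 8*x (a(x) = 4*(2*x) = 8*x)
b(S, y) = y**2
1/(b(-282, a(-4)) - 74481) = 1/((8*(-4))**2 - 74481) = 1/((-32)**2 - 74481) = 1/(1024 - 74481) = 1/(-73457) = -1/73457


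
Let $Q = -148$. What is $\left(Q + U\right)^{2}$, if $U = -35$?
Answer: $33489$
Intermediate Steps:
$\left(Q + U\right)^{2} = \left(-148 - 35\right)^{2} = \left(-183\right)^{2} = 33489$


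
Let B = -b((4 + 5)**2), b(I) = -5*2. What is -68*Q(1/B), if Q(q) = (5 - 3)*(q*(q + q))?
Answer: -68/25 ≈ -2.7200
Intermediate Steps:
b(I) = -10
B = 10 (B = -1*(-10) = 10)
Q(q) = 4*q**2 (Q(q) = 2*(q*(2*q)) = 2*(2*q**2) = 4*q**2)
-68*Q(1/B) = -272*(1/10)**2 = -272/100 = -68*1/25 = -68/25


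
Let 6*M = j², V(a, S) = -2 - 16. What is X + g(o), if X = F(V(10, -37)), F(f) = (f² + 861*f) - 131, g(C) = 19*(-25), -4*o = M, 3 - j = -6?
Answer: -15780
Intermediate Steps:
V(a, S) = -18
j = 9 (j = 3 - 1*(-6) = 3 + 6 = 9)
M = 27/2 (M = (⅙)*9² = (⅙)*81 = 27/2 ≈ 13.500)
o = -27/8 (o = -¼*27/2 = -27/8 ≈ -3.3750)
g(C) = -475
F(f) = -131 + f² + 861*f
X = -15305 (X = -131 + (-18)² + 861*(-18) = -131 + 324 - 15498 = -15305)
X + g(o) = -15305 - 475 = -15780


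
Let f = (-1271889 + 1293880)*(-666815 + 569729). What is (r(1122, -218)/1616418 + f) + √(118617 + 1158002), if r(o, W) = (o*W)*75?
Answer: -191726772732176/89801 + √1276619 ≈ -2.1350e+9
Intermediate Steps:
r(o, W) = 75*W*o (r(o, W) = (W*o)*75 = 75*W*o)
f = -2135018226 (f = 21991*(-97086) = -2135018226)
(r(1122, -218)/1616418 + f) + √(118617 + 1158002) = ((75*(-218)*1122)/1616418 - 2135018226) + √(118617 + 1158002) = (-18344700*1/1616418 - 2135018226) + √1276619 = (-1019150/89801 - 2135018226) + √1276619 = -191726772732176/89801 + √1276619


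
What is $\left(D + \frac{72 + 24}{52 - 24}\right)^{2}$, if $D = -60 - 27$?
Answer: $\frac{342225}{49} \approx 6984.2$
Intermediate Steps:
$D = -87$
$\left(D + \frac{72 + 24}{52 - 24}\right)^{2} = \left(-87 + \frac{72 + 24}{52 - 24}\right)^{2} = \left(-87 + \frac{96}{28}\right)^{2} = \left(-87 + 96 \cdot \frac{1}{28}\right)^{2} = \left(-87 + \frac{24}{7}\right)^{2} = \left(- \frac{585}{7}\right)^{2} = \frac{342225}{49}$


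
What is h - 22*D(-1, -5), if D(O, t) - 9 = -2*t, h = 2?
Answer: -416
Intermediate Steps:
D(O, t) = 9 - 2*t
h - 22*D(-1, -5) = 2 - 22*(9 - 2*(-5)) = 2 - 22*(9 + 10) = 2 - 22*19 = 2 - 418 = -416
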